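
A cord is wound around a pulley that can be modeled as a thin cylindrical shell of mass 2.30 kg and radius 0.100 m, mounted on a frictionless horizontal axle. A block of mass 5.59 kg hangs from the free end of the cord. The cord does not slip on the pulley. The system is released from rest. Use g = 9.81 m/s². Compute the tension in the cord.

I = MR² = (2.30)(0.100)² = 0.02300 kg·m².
Block: mg − T = ma. Pulley: TR = Iα. No-slip: a = αR, so T = (I/R²)a = 2.300·a.
Then mg = (m + 2.300)a, so a = (5.59)(9.81)/(5.59 + 2.300) = 6.950 m/s².
T = 2.300·a = 15.99 N.

T ≈ 16.0 N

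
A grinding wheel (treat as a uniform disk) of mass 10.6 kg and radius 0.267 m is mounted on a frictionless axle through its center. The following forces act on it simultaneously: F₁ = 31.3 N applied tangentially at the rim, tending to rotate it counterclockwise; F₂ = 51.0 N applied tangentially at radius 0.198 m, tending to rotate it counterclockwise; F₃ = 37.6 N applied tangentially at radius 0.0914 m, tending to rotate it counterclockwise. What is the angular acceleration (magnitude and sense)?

I = ½MR² = (1/2)(10.6)(0.267)² = 0.3778 kg·m².
Taking counterclockwise as positive: τ₁ = +(31.3)(0.267) = +8.357 N·m; τ₂ = +(51.0)(0.198) = +10.10 N·m; τ₃ = +(37.6)(0.0914) = +3.437 N·m.
Net torque τ = 21.89 N·m.
α = τ/I = 21.89/0.3778 = 57.94 rad/s².

α ≈ 57.9 rad/s², counterclockwise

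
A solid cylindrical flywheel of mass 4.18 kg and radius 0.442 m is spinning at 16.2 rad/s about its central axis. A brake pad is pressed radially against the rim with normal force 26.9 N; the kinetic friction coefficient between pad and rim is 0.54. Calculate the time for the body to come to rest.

t ≈ 1.03 s

I = ½MR² = (1/2)(4.18)(0.442)² = 0.4083 kg·m².
Friction force f = μN = (0.54)(26.9) = 14.53 N at the rim; torque magnitude τ = fR = 6.420 N·m, opposing ω.
|α| = τ/I = 6.420/0.4083 = 15.72 rad/s² (deceleration).
0 = ω₀ − |α|t ⇒ t = ω₀/|α| = 16.2/15.72 = 1.030 s.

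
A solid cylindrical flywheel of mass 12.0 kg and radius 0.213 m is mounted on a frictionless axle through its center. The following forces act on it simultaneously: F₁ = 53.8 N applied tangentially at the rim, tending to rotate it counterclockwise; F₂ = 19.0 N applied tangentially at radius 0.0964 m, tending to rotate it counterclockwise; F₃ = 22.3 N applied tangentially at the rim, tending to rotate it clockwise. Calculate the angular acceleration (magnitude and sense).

α ≈ 31.4 rad/s², counterclockwise

I = ½MR² = (1/2)(12.0)(0.213)² = 0.2722 kg·m².
Taking counterclockwise as positive: τ₁ = +(53.8)(0.213) = +11.46 N·m; τ₂ = +(19.0)(0.0964) = +1.832 N·m; τ₃ = −(22.3)(0.213) = −4.750 N·m.
Net torque τ = 8.541 N·m.
α = τ/I = 8.541/0.2722 = 31.38 rad/s².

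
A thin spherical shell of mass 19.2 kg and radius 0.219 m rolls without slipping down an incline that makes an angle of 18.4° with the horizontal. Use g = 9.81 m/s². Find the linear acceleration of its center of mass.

Translation along the incline: Mg sinθ − f = Ma.
Rotation about the center: fR = Iα with I = (2/3)MR². No-slip gives a = αR, so f = (I/R²)a = (2/3)M a.
Substituting: Mg sinθ = (1 + 0.6667)Ma, so a = g sinθ/(1 + 0.6667) = (9.81) sin 18.4° / 1.667 = 1.858 m/s².

a ≈ 1.86 m/s²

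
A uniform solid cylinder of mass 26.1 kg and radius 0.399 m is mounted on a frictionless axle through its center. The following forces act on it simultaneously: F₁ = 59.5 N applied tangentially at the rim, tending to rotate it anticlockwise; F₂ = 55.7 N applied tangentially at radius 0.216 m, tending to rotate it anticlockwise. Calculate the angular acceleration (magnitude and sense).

α ≈ 17.2 rad/s², anticlockwise

I = ½MR² = (1/2)(26.1)(0.399)² = 2.078 kg·m².
Taking anticlockwise as positive: τ₁ = +(59.5)(0.399) = +23.74 N·m; τ₂ = +(55.7)(0.216) = +12.03 N·m.
Net torque τ = 35.77 N·m.
α = τ/I = 35.77/2.078 = 17.22 rad/s².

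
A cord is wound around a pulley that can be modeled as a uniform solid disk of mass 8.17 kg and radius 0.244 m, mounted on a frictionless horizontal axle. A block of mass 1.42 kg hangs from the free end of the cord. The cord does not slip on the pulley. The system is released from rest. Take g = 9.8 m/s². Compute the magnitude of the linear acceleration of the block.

I = ½MR² = (1/2)(8.17)(0.244)² = 0.2432 kg·m².
Block: mg − T = ma. Pulley: TR = Iα. No-slip: a = αR, so T = (I/R²)a = 4.085·a.
Then mg = (m + 4.085)a, so a = (1.42)(9.8)/(1.42 + 4.085) = 2.528 m/s².

a ≈ 2.53 m/s²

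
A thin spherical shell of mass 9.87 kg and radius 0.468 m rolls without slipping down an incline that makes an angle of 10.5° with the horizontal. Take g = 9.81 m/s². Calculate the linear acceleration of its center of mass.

Translation along the incline: Mg sinθ − f = Ma.
Rotation about the center: fR = Iα with I = (2/3)MR². No-slip gives a = αR, so f = (I/R²)a = (2/3)M a.
Substituting: Mg sinθ = (1 + 0.6667)Ma, so a = g sinθ/(1 + 0.6667) = (9.81) sin 10.5° / 1.667 = 1.073 m/s².

a ≈ 1.07 m/s²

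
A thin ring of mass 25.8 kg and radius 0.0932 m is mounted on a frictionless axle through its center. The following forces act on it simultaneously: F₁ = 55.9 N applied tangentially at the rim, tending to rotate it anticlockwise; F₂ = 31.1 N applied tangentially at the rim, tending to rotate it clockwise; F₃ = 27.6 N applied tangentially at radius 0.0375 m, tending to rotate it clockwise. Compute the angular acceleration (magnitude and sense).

I = MR² = (25.8)(0.0932)² = 0.2241 kg·m².
Taking anticlockwise as positive: τ₁ = +(55.9)(0.0932) = +5.210 N·m; τ₂ = −(31.1)(0.0932) = −2.899 N·m; τ₃ = −(27.6)(0.0375) = −1.035 N·m.
Net torque τ = 1.276 N·m.
α = τ/I = 1.276/0.2241 = 5.695 rad/s².

α ≈ 5.70 rad/s², anticlockwise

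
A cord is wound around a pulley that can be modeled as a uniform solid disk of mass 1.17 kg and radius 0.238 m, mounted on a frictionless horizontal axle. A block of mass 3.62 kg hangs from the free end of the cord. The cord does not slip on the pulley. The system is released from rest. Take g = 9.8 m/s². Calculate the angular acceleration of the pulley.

I = ½MR² = (1/2)(1.17)(0.238)² = 0.03314 kg·m².
Block: mg − T = ma. Pulley: TR = Iα. No-slip: a = αR, so T = (I/R²)a = 0.5850·a.
Then mg = (m + 0.5850)a, so a = (3.62)(9.8)/(3.62 + 0.5850) = 8.437 m/s².
α = a/R = 8.437/0.238 = 35.45 rad/s².

α ≈ 35.4 rad/s²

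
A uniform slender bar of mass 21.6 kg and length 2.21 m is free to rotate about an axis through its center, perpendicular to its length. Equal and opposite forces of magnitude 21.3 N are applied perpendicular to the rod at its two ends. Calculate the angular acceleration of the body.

α ≈ 5.35 rad/s²

I = (1/12)ML² = (1/12)(21.6)(2.21)² = 8.791 kg·m².
The couple gives τ = F·(L/2) + F·(L/2) = F L = (21.3)(2.21) = 47.07 N·m.
Newton's second law for rotation, τ = Iα, gives α = τ/I = 47.07/8.791 = 5.354 rad/s².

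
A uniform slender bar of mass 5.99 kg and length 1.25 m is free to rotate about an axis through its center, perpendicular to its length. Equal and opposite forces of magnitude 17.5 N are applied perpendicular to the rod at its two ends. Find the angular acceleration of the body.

I = (1/12)ML² = (1/12)(5.99)(1.25)² = 0.7799 kg·m².
The couple gives τ = F·(L/2) + F·(L/2) = F L = (17.5)(1.25) = 21.88 N·m.
From τ = Iα: α = 21.88/0.7799 = 28.05 rad/s².

α ≈ 28.0 rad/s²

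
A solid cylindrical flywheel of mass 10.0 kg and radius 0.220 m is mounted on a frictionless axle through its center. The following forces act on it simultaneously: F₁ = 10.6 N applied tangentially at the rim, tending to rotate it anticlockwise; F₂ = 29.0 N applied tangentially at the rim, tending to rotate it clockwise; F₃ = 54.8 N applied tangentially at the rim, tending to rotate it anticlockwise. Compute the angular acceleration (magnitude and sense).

α ≈ 33.1 rad/s², anticlockwise

I = ½MR² = (1/2)(10.0)(0.220)² = 0.2420 kg·m².
Taking anticlockwise as positive: τ₁ = +(10.6)(0.220) = +2.332 N·m; τ₂ = −(29.0)(0.220) = −6.380 N·m; τ₃ = +(54.8)(0.220) = +12.06 N·m.
Net torque τ = 8.008 N·m.
α = τ/I = 8.008/0.2420 = 33.09 rad/s².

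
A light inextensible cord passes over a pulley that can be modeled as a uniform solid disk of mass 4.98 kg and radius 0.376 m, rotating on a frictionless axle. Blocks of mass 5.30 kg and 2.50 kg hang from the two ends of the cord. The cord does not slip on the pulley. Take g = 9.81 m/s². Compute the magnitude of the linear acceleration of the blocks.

a ≈ 2.67 m/s²

I = ½MR² = (1/2)(4.98)(0.376)² = 0.3520 kg·m².
Heavier block: m₁g − T₁ = m₁a. Lighter block: T₂ − m₂g = m₂a.
Pulley: (T₁ − T₂)R = Iα = I(a/R), so T₁ − T₂ = (I/R²)a = (1/2)M_p a = 2.490·a.
Adding the three: (m₁ − m₂)g = (m₁ + m₂ + 2.490)a, so a = (5.30 − 2.50)(9.81)/(5.30 + 2.50 + 2.490) = 2.669 m/s².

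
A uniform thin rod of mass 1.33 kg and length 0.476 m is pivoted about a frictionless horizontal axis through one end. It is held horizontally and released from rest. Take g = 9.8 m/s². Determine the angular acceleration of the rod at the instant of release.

α ≈ 30.9 rad/s²

About the pivot, I = (1/3)ML² = (1/3)(1.33)(0.476)² = 0.1004 kg·m².
The weight acts at the center, a distance L/2 = 0.2380 m from the pivot; τ = Mg(L/2) = 3.102 N·m.
α = τ/I = 3.102/0.1004 = 30.88 rad/s².
(Equivalently α = (3g/(2L)) = 30.88 rad/s².)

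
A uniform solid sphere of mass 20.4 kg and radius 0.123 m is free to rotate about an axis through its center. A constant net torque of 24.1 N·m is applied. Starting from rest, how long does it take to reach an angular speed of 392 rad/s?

t ≈ 2.01 s

I = (2/5)MR² = (2/5)(20.4)(0.123)² = 0.1235 kg·m².
α = τ/I = 24.1/0.1235 = 195.2 rad/s².
ω = αt ⇒ t = ω/α = 392/195.2 = 2.008 s.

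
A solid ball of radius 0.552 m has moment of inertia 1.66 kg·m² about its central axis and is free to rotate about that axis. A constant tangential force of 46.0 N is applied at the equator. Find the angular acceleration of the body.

τ = F R = (46.0)(0.552) = 25.39 N·m.
From τ = Iα: α = 25.39/1.660 = 15.30 rad/s².

α ≈ 15.3 rad/s²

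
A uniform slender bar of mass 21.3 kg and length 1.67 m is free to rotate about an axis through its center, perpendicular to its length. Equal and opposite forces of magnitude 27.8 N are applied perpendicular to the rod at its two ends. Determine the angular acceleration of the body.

α ≈ 9.38 rad/s²

I = (1/12)ML² = (1/12)(21.3)(1.67)² = 4.950 kg·m².
The couple gives τ = F·(L/2) + F·(L/2) = F L = (27.8)(1.67) = 46.43 N·m.
Newton's second law for rotation, τ = Iα, gives α = τ/I = 46.43/4.950 = 9.378 rad/s².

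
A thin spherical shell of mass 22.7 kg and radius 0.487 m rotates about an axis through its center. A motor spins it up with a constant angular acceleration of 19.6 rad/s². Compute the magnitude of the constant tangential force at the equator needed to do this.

F ≈ 144 N

I = (2/3)MR² = (2/3)(22.7)(0.487)² = 3.589 kg·m².
The required torque is τ = Iα = (3.589)(19.60) = 70.35 N·m.
A tangential force at the equator gives τ = FR, so F = τ/R = 70.35/0.487 = 144.5 N.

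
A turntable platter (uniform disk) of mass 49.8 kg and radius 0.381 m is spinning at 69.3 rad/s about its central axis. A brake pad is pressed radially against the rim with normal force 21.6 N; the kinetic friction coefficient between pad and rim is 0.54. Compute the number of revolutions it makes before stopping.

≈ 311 revolutions

I = ½MR² = (1/2)(49.8)(0.381)² = 3.615 kg·m².
Friction force f = μN = (0.54)(21.6) = 11.66 N at the rim; torque magnitude τ = fR = 4.444 N·m, opposing ω.
|α| = τ/I = 4.444/3.615 = 1.229 rad/s² (deceleration).
ω² = ω₀² − 2|α|θ with ω = 0 ⇒ θ = ω₀²/(2|α|) = 1953 rad = 310.8 rev.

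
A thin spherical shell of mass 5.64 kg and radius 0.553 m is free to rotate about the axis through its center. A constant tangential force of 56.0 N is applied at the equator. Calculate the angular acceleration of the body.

I = (2/3)MR² = (2/3)(5.64)(0.553)² = 1.150 kg·m².
τ = F R = (56.0)(0.553) = 30.97 N·m.
From τ = Iα: α = 30.97/1.150 = 26.93 rad/s².

α ≈ 26.9 rad/s²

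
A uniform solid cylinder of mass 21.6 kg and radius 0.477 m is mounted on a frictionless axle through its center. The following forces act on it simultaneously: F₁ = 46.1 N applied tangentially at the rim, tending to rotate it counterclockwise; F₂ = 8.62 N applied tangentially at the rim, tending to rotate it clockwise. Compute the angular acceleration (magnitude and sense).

α ≈ 7.28 rad/s², counterclockwise

I = ½MR² = (1/2)(21.6)(0.477)² = 2.457 kg·m².
Taking counterclockwise as positive: τ₁ = +(46.1)(0.477) = +21.99 N·m; τ₂ = −(8.62)(0.477) = −4.112 N·m.
Net torque τ = 17.88 N·m.
α = τ/I = 17.88/2.457 = 7.275 rad/s².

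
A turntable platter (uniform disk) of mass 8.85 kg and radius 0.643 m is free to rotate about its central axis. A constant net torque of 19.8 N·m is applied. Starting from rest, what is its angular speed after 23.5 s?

ω ≈ 254 rad/s

I = ½MR² = (1/2)(8.85)(0.643)² = 1.830 kg·m².
α = τ/I = 19.8/1.830 = 10.82 rad/s².
ω = ω₀ + αt = 0 + (10.82)(23.5) = 254.3 rad/s.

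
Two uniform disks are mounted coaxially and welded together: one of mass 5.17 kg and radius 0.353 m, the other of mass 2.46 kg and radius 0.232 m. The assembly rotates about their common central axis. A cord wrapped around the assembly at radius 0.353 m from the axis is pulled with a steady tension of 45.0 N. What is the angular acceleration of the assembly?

α ≈ 40.9 rad/s²

I = ½M₁R₁² + ½M₂R₂² = ½(5.17)(0.353)² + ½(2.46)(0.232)² = 0.3883 kg·m².
τ = F r = (45.0)(0.353) = 15.88 N·m.
α = τ/I = 15.88/0.3883 = 40.91 rad/s².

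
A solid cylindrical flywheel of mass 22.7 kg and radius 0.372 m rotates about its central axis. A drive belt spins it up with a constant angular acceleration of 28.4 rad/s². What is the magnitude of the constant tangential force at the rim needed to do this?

I = ½MR² = (1/2)(22.7)(0.372)² = 1.571 kg·m².
The required torque is τ = Iα = (1.571)(28.40) = 44.61 N·m.
A tangential force at the rim gives τ = FR, so F = τ/R = 44.61/0.372 = 119.9 N.

F ≈ 120 N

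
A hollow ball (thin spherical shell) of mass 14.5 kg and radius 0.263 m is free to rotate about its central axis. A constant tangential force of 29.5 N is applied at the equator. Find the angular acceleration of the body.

I = (2/3)MR² = (2/3)(14.5)(0.263)² = 0.6686 kg·m².
τ = F R = (29.5)(0.263) = 7.759 N·m.
From τ = Iα: α = 7.759/0.6686 = 11.60 rad/s².

α ≈ 11.6 rad/s²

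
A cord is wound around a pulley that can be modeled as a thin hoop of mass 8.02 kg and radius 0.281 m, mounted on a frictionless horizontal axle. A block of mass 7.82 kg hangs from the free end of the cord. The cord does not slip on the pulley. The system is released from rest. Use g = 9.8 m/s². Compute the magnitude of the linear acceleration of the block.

I = MR² = (8.02)(0.281)² = 0.6333 kg·m².
Block: mg − T = ma. Pulley: TR = Iα. No-slip: a = αR, so T = (I/R²)a = 8.020·a.
Then mg = (m + 8.020)a, so a = (7.82)(9.8)/(7.82 + 8.020) = 4.838 m/s².

a ≈ 4.84 m/s²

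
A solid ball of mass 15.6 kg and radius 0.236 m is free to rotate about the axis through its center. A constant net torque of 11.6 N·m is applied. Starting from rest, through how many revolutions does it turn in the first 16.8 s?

I = (2/5)MR² = (2/5)(15.6)(0.236)² = 0.3475 kg·m².
α = τ/I = 11.6/0.3475 = 33.38 rad/s².
θ = ½αt² = ½(33.38)(16.8)² = 4710 rad.
Revolutions = θ/(2π) = 749.6.

≈ 750 revolutions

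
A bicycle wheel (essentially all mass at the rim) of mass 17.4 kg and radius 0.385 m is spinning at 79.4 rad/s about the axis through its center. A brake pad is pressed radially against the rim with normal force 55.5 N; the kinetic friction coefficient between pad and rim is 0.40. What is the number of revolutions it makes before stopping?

I = MR² = (17.4)(0.385)² = 2.579 kg·m².
Friction force f = μN = (0.40)(55.5) = 22.20 N at the rim; torque magnitude τ = fR = 8.547 N·m, opposing ω.
|α| = τ/I = 8.547/2.579 = 3.314 rad/s² (deceleration).
ω² = ω₀² − 2|α|θ with ω = 0 ⇒ θ = ω₀²/(2|α|) = 951.2 rad = 151.4 rev.

≈ 151 revolutions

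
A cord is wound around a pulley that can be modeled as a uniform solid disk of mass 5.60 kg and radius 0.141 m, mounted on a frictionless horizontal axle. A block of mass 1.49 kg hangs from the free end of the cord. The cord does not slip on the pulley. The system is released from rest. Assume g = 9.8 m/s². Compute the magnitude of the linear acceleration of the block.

I = ½MR² = (1/2)(5.60)(0.141)² = 0.05567 kg·m².
Block: mg − T = ma. Pulley: TR = Iα. No-slip: a = αR, so T = (I/R²)a = 2.800·a.
Then mg = (m + 2.800)a, so a = (1.49)(9.8)/(1.49 + 2.800) = 3.404 m/s².

a ≈ 3.40 m/s²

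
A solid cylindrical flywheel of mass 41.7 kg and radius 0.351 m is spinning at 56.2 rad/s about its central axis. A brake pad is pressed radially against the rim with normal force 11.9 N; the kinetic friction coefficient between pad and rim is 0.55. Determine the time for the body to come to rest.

t ≈ 62.8 s

I = ½MR² = (1/2)(41.7)(0.351)² = 2.569 kg·m².
Friction force f = μN = (0.55)(11.9) = 6.545 N at the rim; torque magnitude τ = fR = 2.297 N·m, opposing ω.
|α| = τ/I = 2.297/2.569 = 0.8943 rad/s² (deceleration).
0 = ω₀ − |α|t ⇒ t = ω₀/|α| = 56.2/0.8943 = 62.84 s.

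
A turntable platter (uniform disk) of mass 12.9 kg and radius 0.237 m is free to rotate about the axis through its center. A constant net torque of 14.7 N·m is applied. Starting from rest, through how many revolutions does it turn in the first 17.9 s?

≈ 1030 revolutions

I = ½MR² = (1/2)(12.9)(0.237)² = 0.3623 kg·m².
α = τ/I = 14.7/0.3623 = 40.58 rad/s².
θ = ½αt² = ½(40.58)(17.9)² = 6500 rad.
Revolutions = θ/(2π) = 1035.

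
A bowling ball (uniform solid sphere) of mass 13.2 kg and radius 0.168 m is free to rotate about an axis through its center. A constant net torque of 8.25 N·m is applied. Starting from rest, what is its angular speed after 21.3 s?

I = (2/5)MR² = (2/5)(13.2)(0.168)² = 0.1490 kg·m².
α = τ/I = 8.25/0.1490 = 55.36 rad/s².
ω = ω₀ + αt = 0 + (55.36)(21.3) = 1179 rad/s.

ω ≈ 1180 rad/s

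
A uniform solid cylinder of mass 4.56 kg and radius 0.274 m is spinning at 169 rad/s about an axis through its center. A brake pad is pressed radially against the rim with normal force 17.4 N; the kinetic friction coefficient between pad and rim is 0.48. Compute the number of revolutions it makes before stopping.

≈ 170 revolutions

I = ½MR² = (1/2)(4.56)(0.274)² = 0.1712 kg·m².
Friction force f = μN = (0.48)(17.4) = 8.352 N at the rim; torque magnitude τ = fR = 2.288 N·m, opposing ω.
|α| = τ/I = 2.288/0.1712 = 13.37 rad/s² (deceleration).
ω² = ω₀² − 2|α|θ with ω = 0 ⇒ θ = ω₀²/(2|α|) = 1068 rad = 170.0 rev.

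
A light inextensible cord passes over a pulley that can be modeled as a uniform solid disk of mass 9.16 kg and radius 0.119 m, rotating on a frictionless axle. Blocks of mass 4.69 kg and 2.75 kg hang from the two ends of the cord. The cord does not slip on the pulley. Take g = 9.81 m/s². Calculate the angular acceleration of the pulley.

I = ½MR² = (1/2)(9.16)(0.119)² = 0.06486 kg·m².
Heavier block: m₁g − T₁ = m₁a. Lighter block: T₂ − m₂g = m₂a.
Pulley: (T₁ − T₂)R = Iα = I(a/R), so T₁ − T₂ = (I/R²)a = (1/2)M_p a = 4.580·a.
Adding the three: (m₁ − m₂)g = (m₁ + m₂ + 4.580)a, so a = (4.69 − 2.75)(9.81)/(4.69 + 2.75 + 4.580) = 1.583 m/s².
α = a/R = 1.583/0.119 = 13.31 rad/s².

α ≈ 13.3 rad/s²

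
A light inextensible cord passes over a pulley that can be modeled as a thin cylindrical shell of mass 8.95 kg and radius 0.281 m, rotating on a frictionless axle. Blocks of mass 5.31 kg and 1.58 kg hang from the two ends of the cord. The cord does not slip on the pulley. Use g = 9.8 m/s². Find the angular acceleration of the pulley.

α ≈ 8.21 rad/s²

I = MR² = (8.95)(0.281)² = 0.7067 kg·m².
Heavier block: m₁g − T₁ = m₁a. Lighter block: T₂ − m₂g = m₂a.
Pulley: (T₁ − T₂)R = Iα = I(a/R), so T₁ − T₂ = (I/R²)a = 1·M_p a = 8.950·a.
Adding the three: (m₁ − m₂)g = (m₁ + m₂ + 8.950)a, so a = (5.31 − 1.58)(9.8)/(5.31 + 1.58 + 8.950) = 2.308 m/s².
α = a/R = 2.308/0.281 = 8.212 rad/s².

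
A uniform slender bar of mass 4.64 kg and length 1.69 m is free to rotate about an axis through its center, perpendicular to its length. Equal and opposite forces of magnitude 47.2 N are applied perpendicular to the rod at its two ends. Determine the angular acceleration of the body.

I = (1/12)ML² = (1/12)(4.64)(1.69)² = 1.104 kg·m².
The couple gives τ = F·(L/2) + F·(L/2) = F L = (47.2)(1.69) = 79.77 N·m.
Newton's second law for rotation, τ = Iα, gives α = τ/I = 79.77/1.104 = 72.23 rad/s².

α ≈ 72.2 rad/s²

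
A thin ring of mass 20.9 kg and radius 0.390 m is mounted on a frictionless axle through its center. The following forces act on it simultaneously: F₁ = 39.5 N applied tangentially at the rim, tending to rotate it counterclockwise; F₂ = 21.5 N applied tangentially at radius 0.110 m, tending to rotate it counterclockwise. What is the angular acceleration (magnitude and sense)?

I = MR² = (20.9)(0.390)² = 3.179 kg·m².
Taking counterclockwise as positive: τ₁ = +(39.5)(0.390) = +15.41 N·m; τ₂ = +(21.5)(0.110) = +2.365 N·m.
Net torque τ = 17.77 N·m.
α = τ/I = 17.77/3.179 = 5.590 rad/s².

α ≈ 5.59 rad/s², counterclockwise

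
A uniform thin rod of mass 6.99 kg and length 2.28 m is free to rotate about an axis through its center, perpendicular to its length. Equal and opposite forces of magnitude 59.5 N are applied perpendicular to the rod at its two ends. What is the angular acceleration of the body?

α ≈ 44.8 rad/s²

I = (1/12)ML² = (1/12)(6.99)(2.28)² = 3.028 kg·m².
The couple gives τ = F·(L/2) + F·(L/2) = F L = (59.5)(2.28) = 135.7 N·m.
From τ = Iα: α = 135.7/3.028 = 44.80 rad/s².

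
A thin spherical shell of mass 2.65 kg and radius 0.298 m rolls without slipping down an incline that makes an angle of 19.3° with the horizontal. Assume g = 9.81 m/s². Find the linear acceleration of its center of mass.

a ≈ 1.95 m/s²

Translation along the incline: Mg sinθ − f = Ma.
Rotation about the center: fR = Iα with I = (2/3)MR². No-slip gives a = αR, so f = (I/R²)a = (2/3)M a.
Substituting: Mg sinθ = (1 + 0.6667)Ma, so a = g sinθ/(1 + 0.6667) = (9.81) sin 19.3° / 1.667 = 1.945 m/s².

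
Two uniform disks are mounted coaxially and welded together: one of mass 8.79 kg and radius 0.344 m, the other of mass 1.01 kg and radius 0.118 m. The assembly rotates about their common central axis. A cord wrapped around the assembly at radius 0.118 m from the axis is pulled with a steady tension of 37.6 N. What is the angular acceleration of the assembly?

I = ½M₁R₁² + ½M₂R₂² = ½(8.79)(0.344)² + ½(1.01)(0.118)² = 0.5271 kg·m².
τ = F r = (37.6)(0.118) = 4.437 N·m.
α = τ/I = 4.437/0.5271 = 8.417 rad/s².

α ≈ 8.42 rad/s²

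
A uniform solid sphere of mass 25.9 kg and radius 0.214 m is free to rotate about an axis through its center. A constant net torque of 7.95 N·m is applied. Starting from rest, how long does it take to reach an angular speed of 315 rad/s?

I = (2/5)MR² = (2/5)(25.9)(0.214)² = 0.4744 kg·m².
α = τ/I = 7.95/0.4744 = 16.76 rad/s².
ω = αt ⇒ t = ω/α = 315/16.76 = 18.80 s.

t ≈ 18.8 s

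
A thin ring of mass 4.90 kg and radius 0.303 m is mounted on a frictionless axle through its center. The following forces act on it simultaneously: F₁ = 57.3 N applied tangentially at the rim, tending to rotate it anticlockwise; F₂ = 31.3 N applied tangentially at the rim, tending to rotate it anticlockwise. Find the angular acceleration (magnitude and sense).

α ≈ 59.7 rad/s², anticlockwise

I = MR² = (4.90)(0.303)² = 0.4499 kg·m².
Taking anticlockwise as positive: τ₁ = +(57.3)(0.303) = +17.36 N·m; τ₂ = +(31.3)(0.303) = +9.484 N·m.
Net torque τ = 26.85 N·m.
α = τ/I = 26.85/0.4499 = 59.68 rad/s².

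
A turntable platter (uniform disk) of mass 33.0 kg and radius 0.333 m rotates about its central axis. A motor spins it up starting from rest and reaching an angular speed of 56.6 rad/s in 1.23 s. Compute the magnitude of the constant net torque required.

I = ½MR² = (1/2)(33.0)(0.333)² = 1.830 kg·m².
α = Δω/Δt = (56.6 − 0)/1.23 = 46.02 rad/s².
τ = Iα = (1.830)(46.02) = 84.19 N·m.

τ ≈ 84.2 N·m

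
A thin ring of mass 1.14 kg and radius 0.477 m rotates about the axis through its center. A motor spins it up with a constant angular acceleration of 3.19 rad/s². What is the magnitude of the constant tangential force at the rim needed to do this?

F ≈ 1.73 N

I = MR² = (1.14)(0.477)² = 0.2594 kg·m².
The required torque is τ = Iα = (0.2594)(3.190) = 0.8274 N·m.
A tangential force at the rim gives τ = FR, so F = τ/R = 0.8274/0.477 = 1.735 N.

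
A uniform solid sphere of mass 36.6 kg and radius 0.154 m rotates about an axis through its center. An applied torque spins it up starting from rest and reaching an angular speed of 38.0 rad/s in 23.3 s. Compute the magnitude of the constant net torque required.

τ ≈ 0.566 N·m

I = (2/5)MR² = (2/5)(36.6)(0.154)² = 0.3472 kg·m².
α = Δω/Δt = (38.0 − 0)/23.3 = 1.631 rad/s².
τ = Iα = (0.3472)(1.631) = 0.5663 N·m.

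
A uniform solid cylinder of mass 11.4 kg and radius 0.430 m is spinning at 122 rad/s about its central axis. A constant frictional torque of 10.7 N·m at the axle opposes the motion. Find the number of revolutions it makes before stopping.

≈ 117 revolutions

I = ½MR² = (1/2)(11.4)(0.430)² = 1.054 kg·m².
The net torque has magnitude 10.7 N·m, opposing ω.
|α| = τ/I = 10.70/1.054 = 10.15 rad/s² (deceleration).
ω² = ω₀² − 2|α|θ with ω = 0 ⇒ θ = ω₀²/(2|α|) = 733.0 rad = 116.7 rev.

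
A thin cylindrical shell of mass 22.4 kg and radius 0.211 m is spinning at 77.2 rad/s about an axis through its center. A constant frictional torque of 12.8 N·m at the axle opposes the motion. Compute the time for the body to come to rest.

I = MR² = (22.4)(0.211)² = 0.9973 kg·m².
The net torque has magnitude 12.8 N·m, opposing ω.
|α| = τ/I = 12.80/0.9973 = 12.84 rad/s² (deceleration).
0 = ω₀ − |α|t ⇒ t = ω₀/|α| = 77.2/12.84 = 6.015 s.

t ≈ 6.01 s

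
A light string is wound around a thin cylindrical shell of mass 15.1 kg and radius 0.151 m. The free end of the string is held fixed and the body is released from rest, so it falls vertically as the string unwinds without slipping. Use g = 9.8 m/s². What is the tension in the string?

T ≈ 74.0 N

Translation: Mg − T = Ma. Rotation about the center: TR = Iα with I = MR².
With a = αR: T = (I/R²)a = M a, so Mg = (1 + 1.000)Ma.
a = g/(1 + 1.000) = 9.8/2.000 = 4.900 m/s².
T = 1.000·M·a = (1.000)(15.1)(4.900) = 73.99 N.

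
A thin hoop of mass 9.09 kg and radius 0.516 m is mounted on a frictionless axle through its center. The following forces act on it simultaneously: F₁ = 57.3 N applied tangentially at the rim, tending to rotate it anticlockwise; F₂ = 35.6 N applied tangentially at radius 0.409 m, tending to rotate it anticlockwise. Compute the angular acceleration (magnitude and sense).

α ≈ 18.2 rad/s², anticlockwise

I = MR² = (9.09)(0.516)² = 2.420 kg·m².
Taking anticlockwise as positive: τ₁ = +(57.3)(0.516) = +29.57 N·m; τ₂ = +(35.6)(0.409) = +14.56 N·m.
Net torque τ = 44.13 N·m.
α = τ/I = 44.13/2.420 = 18.23 rad/s².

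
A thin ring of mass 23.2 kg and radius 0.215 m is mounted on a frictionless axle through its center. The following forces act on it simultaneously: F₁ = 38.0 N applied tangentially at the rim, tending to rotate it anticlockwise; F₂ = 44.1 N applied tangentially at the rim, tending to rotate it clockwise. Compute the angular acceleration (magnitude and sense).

I = MR² = (23.2)(0.215)² = 1.072 kg·m².
Taking anticlockwise as positive: τ₁ = +(38.0)(0.215) = +8.170 N·m; τ₂ = −(44.1)(0.215) = −9.482 N·m.
Net torque τ = -1.312 N·m.
α = τ/I = -1.312/1.072 = -1.223 rad/s².

α ≈ 1.22 rad/s², clockwise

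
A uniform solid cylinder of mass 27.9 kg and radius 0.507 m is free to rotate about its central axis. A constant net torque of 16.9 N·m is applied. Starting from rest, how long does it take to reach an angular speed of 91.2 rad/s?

I = ½MR² = (1/2)(27.9)(0.507)² = 3.586 kg·m².
α = τ/I = 16.9/3.586 = 4.713 rad/s².
ω = αt ⇒ t = ω/α = 91.2/4.713 = 19.35 s.

t ≈ 19.4 s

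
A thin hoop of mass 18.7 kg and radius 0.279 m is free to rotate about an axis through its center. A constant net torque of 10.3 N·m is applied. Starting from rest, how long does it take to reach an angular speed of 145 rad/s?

t ≈ 20.5 s

I = MR² = (18.7)(0.279)² = 1.456 kg·m².
α = τ/I = 10.3/1.456 = 7.076 rad/s².
ω = αt ⇒ t = ω/α = 145/7.076 = 20.49 s.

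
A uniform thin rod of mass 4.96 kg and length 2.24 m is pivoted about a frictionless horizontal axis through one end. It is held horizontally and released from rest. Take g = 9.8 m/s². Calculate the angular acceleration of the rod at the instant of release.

α ≈ 6.56 rad/s²

About the pivot, I = (1/3)ML² = (1/3)(4.96)(2.24)² = 8.296 kg·m².
The weight acts at the center, a distance L/2 = 1.120 m from the pivot; τ = Mg(L/2) = 54.44 N·m.
α = τ/I = 54.44/8.296 = 6.562 rad/s².
(Equivalently α = (3g/(2L)) = 6.562 rad/s².)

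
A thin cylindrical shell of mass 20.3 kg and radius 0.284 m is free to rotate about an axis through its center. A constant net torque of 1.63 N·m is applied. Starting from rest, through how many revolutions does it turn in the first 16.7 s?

≈ 22.1 revolutions

I = MR² = (20.3)(0.284)² = 1.637 kg·m².
α = τ/I = 1.63/1.637 = 0.9955 rad/s².
θ = ½αt² = ½(0.9955)(16.7)² = 138.8 rad.
Revolutions = θ/(2π) = 22.09.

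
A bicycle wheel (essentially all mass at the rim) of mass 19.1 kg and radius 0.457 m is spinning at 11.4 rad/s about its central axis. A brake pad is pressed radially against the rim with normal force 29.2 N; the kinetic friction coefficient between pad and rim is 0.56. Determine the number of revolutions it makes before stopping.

I = MR² = (19.1)(0.457)² = 3.989 kg·m².
Friction force f = μN = (0.56)(29.2) = 16.35 N at the rim; torque magnitude τ = fR = 7.473 N·m, opposing ω.
|α| = τ/I = 7.473/3.989 = 1.873 rad/s² (deceleration).
ω² = ω₀² − 2|α|θ with ω = 0 ⇒ θ = ω₀²/(2|α|) = 34.69 rad = 5.521 rev.

≈ 5.52 revolutions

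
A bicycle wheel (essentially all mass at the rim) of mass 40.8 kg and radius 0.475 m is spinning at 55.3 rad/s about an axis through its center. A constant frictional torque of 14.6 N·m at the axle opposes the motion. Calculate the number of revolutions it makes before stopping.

I = MR² = (40.8)(0.475)² = 9.205 kg·m².
The net torque has magnitude 14.6 N·m, opposing ω.
|α| = τ/I = 14.60/9.205 = 1.586 rad/s² (deceleration).
ω² = ω₀² − 2|α|θ with ω = 0 ⇒ θ = ω₀²/(2|α|) = 964.1 rad = 153.4 rev.

≈ 153 revolutions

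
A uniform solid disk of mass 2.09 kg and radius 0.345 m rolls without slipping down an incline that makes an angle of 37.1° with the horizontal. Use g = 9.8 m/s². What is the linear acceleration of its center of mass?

Translation along the incline: Mg sinθ − f = Ma.
Rotation about the center: fR = Iα with I = ½MR². No-slip gives a = αR, so f = (I/R²)a = (1/2)M a.
Substituting: Mg sinθ = (1 + 0.5000)Ma, so a = g sinθ/(1 + 0.5000) = (9.8) sin 37.1° / 1.500 = 3.941 m/s².

a ≈ 3.94 m/s²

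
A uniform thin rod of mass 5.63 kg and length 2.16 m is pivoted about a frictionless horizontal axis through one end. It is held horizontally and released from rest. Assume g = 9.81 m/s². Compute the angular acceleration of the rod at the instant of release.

α ≈ 6.81 rad/s²

About the pivot, I = (1/3)ML² = (1/3)(5.63)(2.16)² = 8.756 kg·m².
The weight acts at the center, a distance L/2 = 1.080 m from the pivot; τ = Mg(L/2) = 59.65 N·m.
α = τ/I = 59.65/8.756 = 6.812 rad/s².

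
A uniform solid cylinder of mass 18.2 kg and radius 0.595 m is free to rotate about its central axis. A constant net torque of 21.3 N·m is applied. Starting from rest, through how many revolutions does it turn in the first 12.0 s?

I = ½MR² = (1/2)(18.2)(0.595)² = 3.222 kg·m².
α = τ/I = 21.3/3.222 = 6.612 rad/s².
θ = ½αt² = ½(6.612)(12.0)² = 476.0 rad.
Revolutions = θ/(2π) = 75.76.

≈ 75.8 revolutions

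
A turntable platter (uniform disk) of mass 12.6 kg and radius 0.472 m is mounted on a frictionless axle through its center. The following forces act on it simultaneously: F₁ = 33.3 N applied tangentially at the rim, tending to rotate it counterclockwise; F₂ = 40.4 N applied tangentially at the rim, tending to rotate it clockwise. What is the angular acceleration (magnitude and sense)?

α ≈ 2.39 rad/s², clockwise

I = ½MR² = (1/2)(12.6)(0.472)² = 1.404 kg·m².
Taking counterclockwise as positive: τ₁ = +(33.3)(0.472) = +15.72 N·m; τ₂ = −(40.4)(0.472) = −19.07 N·m.
Net torque τ = -3.351 N·m.
α = τ/I = -3.351/1.404 = -2.388 rad/s².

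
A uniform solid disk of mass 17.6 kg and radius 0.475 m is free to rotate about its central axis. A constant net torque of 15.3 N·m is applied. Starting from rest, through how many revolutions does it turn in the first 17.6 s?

I = ½MR² = (1/2)(17.6)(0.475)² = 1.985 kg·m².
α = τ/I = 15.3/1.985 = 7.706 rad/s².
θ = ½αt² = ½(7.706)(17.6)² = 1193 rad.
Revolutions = θ/(2π) = 189.9.

≈ 190 revolutions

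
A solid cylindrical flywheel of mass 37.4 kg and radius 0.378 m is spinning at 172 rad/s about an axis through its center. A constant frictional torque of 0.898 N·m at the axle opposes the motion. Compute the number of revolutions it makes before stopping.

I = ½MR² = (1/2)(37.4)(0.378)² = 2.672 kg·m².
The net torque has magnitude 0.898 N·m, opposing ω.
|α| = τ/I = 0.8980/2.672 = 0.3361 rad/s² (deceleration).
ω² = ω₀² − 2|α|θ with ω = 0 ⇒ θ = ω₀²/(2|α|) = 44010 rad = 7005 rev.

≈ 7000 revolutions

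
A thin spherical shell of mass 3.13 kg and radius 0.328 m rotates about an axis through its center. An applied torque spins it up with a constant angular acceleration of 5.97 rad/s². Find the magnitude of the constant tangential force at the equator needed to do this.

I = (2/3)MR² = (2/3)(3.13)(0.328)² = 0.2245 kg·m².
The required torque is τ = Iα = (0.2245)(5.970) = 1.340 N·m.
A tangential force at the equator gives τ = FR, so F = τ/R = 1.340/0.328 = 4.086 N.

F ≈ 4.09 N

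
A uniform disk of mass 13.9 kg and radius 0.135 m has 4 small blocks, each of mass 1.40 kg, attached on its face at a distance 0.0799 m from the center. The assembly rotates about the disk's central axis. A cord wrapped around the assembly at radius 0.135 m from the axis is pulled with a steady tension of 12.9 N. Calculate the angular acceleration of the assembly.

I_disk = ½MR² = ½(13.9)(0.135)² = 0.1267 kg·m².
I_blocks = 4·m·r² = 4(1.40)(0.0799)² = 0.03575 kg·m².
Total I = 0.1624 kg·m².
τ = F r = (12.9)(0.135) = 1.742 N·m.
α = τ/I = 1.742/0.1624 = 10.72 rad/s².

α ≈ 10.7 rad/s²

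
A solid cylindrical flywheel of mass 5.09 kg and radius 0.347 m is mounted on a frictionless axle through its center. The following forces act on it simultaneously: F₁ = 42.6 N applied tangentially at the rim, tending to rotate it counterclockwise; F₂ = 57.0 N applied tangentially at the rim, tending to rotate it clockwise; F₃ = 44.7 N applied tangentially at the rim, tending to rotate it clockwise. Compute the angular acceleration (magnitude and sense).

α ≈ 66.9 rad/s², clockwise

I = ½MR² = (1/2)(5.09)(0.347)² = 0.3064 kg·m².
Taking counterclockwise as positive: τ₁ = +(42.6)(0.347) = +14.78 N·m; τ₂ = −(57.0)(0.347) = −19.78 N·m; τ₃ = −(44.7)(0.347) = −15.51 N·m.
Net torque τ = -20.51 N·m.
α = τ/I = -20.51/0.3064 = -66.92 rad/s².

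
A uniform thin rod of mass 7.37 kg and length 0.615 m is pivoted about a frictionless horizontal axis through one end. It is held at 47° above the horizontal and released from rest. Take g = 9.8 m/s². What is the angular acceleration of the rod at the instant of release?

About the pivot, I = (1/3)ML² = (1/3)(7.37)(0.615)² = 0.9292 kg·m².
The weight acts at the center, a distance L/2 = 0.3075 m from the pivot; τ = Mg(L/2) cos 47° = 15.15 N·m.
α = τ/I = 15.15/0.9292 = 16.30 rad/s².

α ≈ 16.3 rad/s²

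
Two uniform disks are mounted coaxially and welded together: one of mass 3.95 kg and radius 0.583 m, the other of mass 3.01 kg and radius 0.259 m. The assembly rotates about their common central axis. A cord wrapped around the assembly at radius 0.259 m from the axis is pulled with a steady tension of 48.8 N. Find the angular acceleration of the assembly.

α ≈ 16.4 rad/s²

I = ½M₁R₁² + ½M₂R₂² = ½(3.95)(0.583)² + ½(3.01)(0.259)² = 0.7722 kg·m².
τ = F r = (48.8)(0.259) = 12.64 N·m.
α = τ/I = 12.64/0.7722 = 16.37 rad/s².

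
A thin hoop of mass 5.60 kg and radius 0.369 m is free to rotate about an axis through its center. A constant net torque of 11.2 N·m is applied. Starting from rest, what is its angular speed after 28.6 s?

I = MR² = (5.60)(0.369)² = 0.7625 kg·m².
α = τ/I = 11.2/0.7625 = 14.69 rad/s².
ω = ω₀ + αt = 0 + (14.69)(28.6) = 420.1 rad/s.

ω ≈ 420 rad/s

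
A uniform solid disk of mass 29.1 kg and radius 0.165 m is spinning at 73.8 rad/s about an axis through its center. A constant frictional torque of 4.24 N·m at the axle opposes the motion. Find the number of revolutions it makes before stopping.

≈ 40.5 revolutions

I = ½MR² = (1/2)(29.1)(0.165)² = 0.3961 kg·m².
The net torque has magnitude 4.24 N·m, opposing ω.
|α| = τ/I = 4.240/0.3961 = 10.70 rad/s² (deceleration).
ω² = ω₀² − 2|α|θ with ω = 0 ⇒ θ = ω₀²/(2|α|) = 254.4 rad = 40.49 rev.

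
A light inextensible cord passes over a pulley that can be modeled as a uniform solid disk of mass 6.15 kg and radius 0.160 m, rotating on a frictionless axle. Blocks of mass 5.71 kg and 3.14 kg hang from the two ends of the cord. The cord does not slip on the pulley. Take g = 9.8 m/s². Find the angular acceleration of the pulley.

α ≈ 13.2 rad/s²

I = ½MR² = (1/2)(6.15)(0.160)² = 0.07872 kg·m².
Heavier block: m₁g − T₁ = m₁a. Lighter block: T₂ − m₂g = m₂a.
Pulley: (T₁ − T₂)R = Iα = I(a/R), so T₁ − T₂ = (I/R²)a = (1/2)M_p a = 3.075·a.
Adding the three: (m₁ − m₂)g = (m₁ + m₂ + 3.075)a, so a = (5.71 − 3.14)(9.8)/(5.71 + 3.14 + 3.075) = 2.112 m/s².
α = a/R = 2.112/0.160 = 13.20 rad/s².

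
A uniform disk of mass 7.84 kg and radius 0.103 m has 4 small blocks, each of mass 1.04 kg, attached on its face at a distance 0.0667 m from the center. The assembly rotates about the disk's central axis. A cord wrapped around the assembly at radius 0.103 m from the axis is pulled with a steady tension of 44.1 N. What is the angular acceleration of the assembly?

α ≈ 75.6 rad/s²

I_disk = ½MR² = ½(7.84)(0.103)² = 0.04159 kg·m².
I_blocks = 4·m·r² = 4(1.04)(0.0667)² = 0.01851 kg·m².
Total I = 0.06009 kg·m².
τ = F r = (44.1)(0.103) = 4.542 N·m.
α = τ/I = 4.542/0.06009 = 75.59 rad/s².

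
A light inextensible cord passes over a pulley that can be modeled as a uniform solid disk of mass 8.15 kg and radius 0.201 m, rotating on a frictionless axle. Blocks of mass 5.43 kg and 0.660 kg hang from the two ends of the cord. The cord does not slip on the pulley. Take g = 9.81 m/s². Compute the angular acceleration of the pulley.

I = ½MR² = (1/2)(8.15)(0.201)² = 0.1646 kg·m².
Heavier block: m₁g − T₁ = m₁a. Lighter block: T₂ − m₂g = m₂a.
Pulley: (T₁ − T₂)R = Iα = I(a/R), so T₁ − T₂ = (I/R²)a = (1/2)M_p a = 4.075·a.
Adding the three: (m₁ − m₂)g = (m₁ + m₂ + 4.075)a, so a = (5.43 − 0.660)(9.81)/(5.43 + 0.660 + 4.075) = 4.603 m/s².
α = a/R = 4.603/0.201 = 22.90 rad/s².

α ≈ 22.9 rad/s²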